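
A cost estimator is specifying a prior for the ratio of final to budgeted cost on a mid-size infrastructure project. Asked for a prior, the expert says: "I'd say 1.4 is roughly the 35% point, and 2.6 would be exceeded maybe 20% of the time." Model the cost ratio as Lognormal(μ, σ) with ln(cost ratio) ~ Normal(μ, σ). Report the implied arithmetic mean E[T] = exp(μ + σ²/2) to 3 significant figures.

If T ~ Lognormal(μ,σ) then ln T ~ Normal(μ,σ), so the p-quantile of ln T is μ + z_p·σ.
ln(1.4) = 0.3365 and ln(2.6) = 0.9555; z_{0.35} = -0.3853, z_{0.8} = 0.8416.
σ = (0.9555 − 0.3365)/(0.8416 − (-0.3853)) = 0.505.
μ = 0.3365 − (-0.3853)·0.505 = 0.531.
E[T] = exp(μ + σ²/2) = exp(0.531 + 0.1273) = 1.93.

E[T] ≈ 1.93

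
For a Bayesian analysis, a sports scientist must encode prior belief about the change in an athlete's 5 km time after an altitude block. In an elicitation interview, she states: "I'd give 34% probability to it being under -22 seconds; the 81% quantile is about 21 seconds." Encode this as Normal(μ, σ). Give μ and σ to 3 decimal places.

The p-quantile of Normal(μ,σ) is μ + z_p·σ, with z_{0.34} = -0.4125 and z_{0.81} = 0.8779.
Eliminate σ: μ = (z₂·x₁ − z₁·x₂)/(z₂ − z₁) = (0.8779·-22 − (-0.4125)·21)/1.29 = -8.255.
Then σ = (x₂ − x₁)/(z₂ − z₁) = (21 − -22)/1.29 = 33.324.

μ = -8.255, σ = 33.324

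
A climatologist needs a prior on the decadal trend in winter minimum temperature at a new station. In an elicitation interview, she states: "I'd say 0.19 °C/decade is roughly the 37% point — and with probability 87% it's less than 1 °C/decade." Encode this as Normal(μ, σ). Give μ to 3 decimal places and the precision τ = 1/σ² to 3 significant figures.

μ = 0.374, τ = 3.24

For Normal(μ,σ), the p-quantile is μ + z_p·σ. Here z_{0.37} = -0.3319, z_{0.87} = 1.126.
So 0.19 = μ − 0.3319σ and 1 = μ + 1.126σ.
Subtracting: σ = (1 − 0.19)/(1.126 − (-0.3319)) = 0.555.
Then μ = 0.19 − (-0.3319)·0.555 = 0.374.
Precision τ = 1/σ² = 1/0.5555² = 3.24.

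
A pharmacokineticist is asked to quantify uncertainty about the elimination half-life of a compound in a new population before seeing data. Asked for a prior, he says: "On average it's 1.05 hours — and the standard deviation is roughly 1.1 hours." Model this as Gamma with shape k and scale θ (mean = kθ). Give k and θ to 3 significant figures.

For Gamma(k, scale θ): mean = kθ, variance = kθ², so CV = 1/√k.
CV = SD/mean = 1.1/1.05 = 1.048, hence k = 1/CV² = 0.911.
Then θ = mean/k = 1.05/0.911 = 1.15.

k ≈ 0.911, θ ≈ 1.15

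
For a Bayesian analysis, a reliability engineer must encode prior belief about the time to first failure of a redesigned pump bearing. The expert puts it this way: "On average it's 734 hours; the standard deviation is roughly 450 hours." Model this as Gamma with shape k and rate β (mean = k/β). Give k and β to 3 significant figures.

k ≈ 2.66, β ≈ 0.00362

For Gamma(k, rate β): mean = k/β, variance = k/β², so CV = 1/√k.
CV = SD/mean = 450/734 = 0.6131, hence k = 1/CV² = 2.66.
Then β = k/mean = 2.66/734 = 0.00362.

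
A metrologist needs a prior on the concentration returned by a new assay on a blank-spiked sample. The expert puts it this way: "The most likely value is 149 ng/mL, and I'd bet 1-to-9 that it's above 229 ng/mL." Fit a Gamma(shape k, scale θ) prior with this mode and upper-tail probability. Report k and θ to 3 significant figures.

k ≈ 11.1, θ ≈ 14.7

Gamma(k,θ) with k>1 has mode (k−1)θ, so θ = 149/(k−1).
Need P(X < 229) = 0.9 with θ tied to k this way. Start at k = 2, θ = 149: P(X<229) ≈ 0.454.
Too low — raise k to concentrate. Iterating converges to k ≈ 11.1.
Then θ = 149/(11.1−1) ≈ 14.7.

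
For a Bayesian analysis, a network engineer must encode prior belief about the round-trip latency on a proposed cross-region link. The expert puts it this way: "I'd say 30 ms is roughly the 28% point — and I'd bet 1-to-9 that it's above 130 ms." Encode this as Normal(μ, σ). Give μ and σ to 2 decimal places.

The p-quantile of Normal(μ,σ) is μ + z_p·σ, with z_{0.28} = -0.5828 and z_{0.9} = 1.282.
Eliminate σ: μ = (z₂·x₁ − z₁·x₂)/(z₂ − z₁) = (1.282·30 − (-0.5828)·130)/1.864 = 61.26.
Then σ = (x₂ − x₁)/(z₂ − z₁) = (130 − 30)/1.864 = 53.64.

μ = 61.26, σ = 53.64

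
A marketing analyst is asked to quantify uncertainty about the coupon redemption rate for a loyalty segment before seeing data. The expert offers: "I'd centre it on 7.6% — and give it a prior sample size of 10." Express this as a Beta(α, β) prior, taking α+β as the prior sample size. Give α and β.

α = 0.76, β = 9.24

Under the effective-sample-size interpretation, Beta(α, β) has prior mean α/(α+β) and prior sample size α+β.
So α+β = 10 and α/(α+β) = 0.076, giving α = 0.076·10 = 0.76 and β = 10 − 0.76 = 9.24.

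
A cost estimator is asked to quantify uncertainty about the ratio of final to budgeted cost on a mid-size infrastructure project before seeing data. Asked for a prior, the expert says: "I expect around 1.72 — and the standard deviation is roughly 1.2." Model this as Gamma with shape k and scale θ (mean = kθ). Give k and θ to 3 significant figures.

k ≈ 2.05, θ ≈ 0.837

For Gamma(k, scale θ): mean = kθ, variance = kθ², so CV = 1/√k.
CV = SD/mean = 1.2/1.72 = 0.6977, hence k = 1/CV² = 2.05.
Then θ = mean/k = 1.72/2.05 = 0.837.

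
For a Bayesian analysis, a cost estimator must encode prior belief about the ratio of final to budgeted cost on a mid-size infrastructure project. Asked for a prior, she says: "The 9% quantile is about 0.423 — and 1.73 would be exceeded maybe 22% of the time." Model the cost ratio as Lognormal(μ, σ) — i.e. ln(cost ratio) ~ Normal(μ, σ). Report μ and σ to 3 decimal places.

If T ~ Lognormal(μ,σ) then ln T ~ Normal(μ,σ), so the p-quantile of ln T is μ + z_p·σ.
ln(0.423) = -0.8604 and ln(1.73) = 0.5481; z_{0.09} = -1.341, z_{0.78} = 0.7722.
σ = (0.5481 − -0.8604)/(0.7722 − (-1.341)) = 0.667.
μ = -0.8604 − (-1.341)·0.667 = 0.033.

μ ≈ 0.033, σ ≈ 0.667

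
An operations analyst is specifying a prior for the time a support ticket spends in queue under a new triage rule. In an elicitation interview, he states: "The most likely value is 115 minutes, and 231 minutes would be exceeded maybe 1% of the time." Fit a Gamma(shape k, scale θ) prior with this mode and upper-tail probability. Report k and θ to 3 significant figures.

Gamma(k,θ) with k>1 has mode (k−1)θ, so θ = 115/(k−1).
Need P(X < 231) = 0.99 with θ tied to k this way. Start at k = 2, θ = 115: P(X<231) ≈ 0.596.
Too low — raise k to concentrate. Iterating converges to k ≈ 11.1.
Then θ = 115/(11.1−1) ≈ 11.4.

k ≈ 11.1, θ ≈ 11.4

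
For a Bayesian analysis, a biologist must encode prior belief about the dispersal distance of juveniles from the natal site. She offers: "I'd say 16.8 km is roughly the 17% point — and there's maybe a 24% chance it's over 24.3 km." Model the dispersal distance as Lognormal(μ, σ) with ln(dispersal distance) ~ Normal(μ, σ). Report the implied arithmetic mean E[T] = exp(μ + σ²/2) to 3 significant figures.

E[T] ≈ 21.3 km

If T ~ Lognormal(μ,σ) then ln T ~ Normal(μ,σ), so the p-quantile of ln T is μ + z_p·σ.
ln(16.8) = 2.821 and ln(24.3) = 3.19; z_{0.17} = -0.9542, z_{0.76} = 0.7063.
σ = (3.19 − 2.821)/(0.7063 − (-0.9542)) = 0.222.
μ = 2.821 − (-0.9542)·0.222 = 3.033.
E[T] = exp(μ + σ²/2) = exp(3.033 + 0.0247) = 21.3 km.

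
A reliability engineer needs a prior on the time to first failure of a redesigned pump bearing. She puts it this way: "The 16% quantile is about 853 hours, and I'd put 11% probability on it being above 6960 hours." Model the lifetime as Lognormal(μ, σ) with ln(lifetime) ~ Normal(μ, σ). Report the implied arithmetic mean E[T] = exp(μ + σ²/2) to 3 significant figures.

If T ~ Lognormal(μ,σ) then ln T ~ Normal(μ,σ), so the p-quantile of ln T is μ + z_p·σ.
ln(853) = 6.749 and ln(6960) = 8.848; z_{0.16} = -0.9945, z_{0.89} = 1.227.
σ = (8.848 − 6.749)/(1.227 − (-0.9945)) = 0.945.
μ = 6.749 − (-0.9945)·0.945 = 7.689.
E[T] = exp(μ + σ²/2) = exp(7.689 + 0.4467) = 3410 hours.

E[T] ≈ 3410 hours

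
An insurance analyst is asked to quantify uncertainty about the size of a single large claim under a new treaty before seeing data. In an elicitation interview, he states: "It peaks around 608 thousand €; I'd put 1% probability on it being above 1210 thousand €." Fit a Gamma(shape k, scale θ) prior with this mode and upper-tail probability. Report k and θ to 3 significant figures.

k ≈ 11.4, θ ≈ 58.6

Gamma(k,θ) with k>1 has mode (k−1)θ, so θ = 608/(k−1).
Need P(X < 1210) = 0.99 with θ tied to k this way. Start at k = 2, θ = 608: P(X<1210) ≈ 0.591.
Too low — raise k to concentrate. Iterating converges to k ≈ 11.4.
Then θ = 608/(11.4−1) ≈ 58.6.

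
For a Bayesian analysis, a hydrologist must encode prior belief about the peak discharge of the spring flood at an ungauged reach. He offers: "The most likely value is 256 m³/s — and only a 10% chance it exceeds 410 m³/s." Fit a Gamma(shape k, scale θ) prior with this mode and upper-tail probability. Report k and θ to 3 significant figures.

Gamma(k,θ) with k>1 has mode (k−1)θ, so θ = 256/(k−1).
Need P(X < 410) = 0.9 with θ tied to k this way. Start at k = 2, θ = 256: P(X<410) ≈ 0.476.
Too low — raise k to concentrate. Iterating converges to k ≈ 9.47.
Then θ = 256/(9.47−1) ≈ 30.2.

k ≈ 9.47, θ ≈ 30.2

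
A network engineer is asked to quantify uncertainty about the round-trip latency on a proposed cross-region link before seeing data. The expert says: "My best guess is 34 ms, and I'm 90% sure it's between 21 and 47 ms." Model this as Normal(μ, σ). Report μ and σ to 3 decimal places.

μ = 34.000, σ = 7.903

A symmetric 90% interval runs μ ± z·σ with z = 1.645.
Half-width = 13, so σ = 13/1.645 = 7.903.
μ is the stated best guess, 34.000.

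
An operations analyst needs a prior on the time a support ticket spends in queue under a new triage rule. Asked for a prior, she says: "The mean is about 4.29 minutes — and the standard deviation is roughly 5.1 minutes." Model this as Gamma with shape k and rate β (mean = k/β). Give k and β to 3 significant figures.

For Gamma(k, rate β): mean = k/β, variance = k/β², so CV = 1/√k.
CV = SD/mean = 5.1/4.29 = 1.189, hence k = 1/CV² = 0.708.
Then β = k/mean = 0.708/4.29 = 0.165.

k ≈ 0.708, β ≈ 0.165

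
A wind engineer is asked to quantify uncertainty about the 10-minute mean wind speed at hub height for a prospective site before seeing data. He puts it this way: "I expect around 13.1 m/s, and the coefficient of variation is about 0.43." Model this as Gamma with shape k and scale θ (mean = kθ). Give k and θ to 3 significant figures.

For Gamma(k, scale θ): mean = kθ, variance = kθ², so CV = 1/√k.
CV = 0.43, hence k = 1/CV² = 5.41.
Then θ = mean/k = 13.1/5.41 = 2.42.

k ≈ 5.41, θ ≈ 2.42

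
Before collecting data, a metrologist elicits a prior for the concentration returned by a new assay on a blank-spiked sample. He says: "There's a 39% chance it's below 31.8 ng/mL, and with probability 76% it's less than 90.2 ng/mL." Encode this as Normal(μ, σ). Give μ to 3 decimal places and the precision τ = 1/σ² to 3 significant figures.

For Normal(μ,σ), the p-quantile is μ + z_p·σ. Here z_{0.39} = -0.2793, z_{0.76} = 0.7063.
So 31.8 = μ − 0.2793σ and 90.2 = μ + 0.7063σ.
Subtracting: σ = (90.2 − 31.8)/(0.7063 − (-0.2793)) = 59.252.
Then μ = 31.8 − (-0.2793)·59.252 = 48.350.
Precision τ = 1/σ² = 1/59.25² = 0.000285.

μ = 48.350, τ = 0.000285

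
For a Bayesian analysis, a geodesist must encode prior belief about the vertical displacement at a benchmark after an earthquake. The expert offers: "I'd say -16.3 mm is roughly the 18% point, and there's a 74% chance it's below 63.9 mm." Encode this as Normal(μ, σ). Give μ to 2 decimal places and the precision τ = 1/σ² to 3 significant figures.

For Normal(μ,σ), the p-quantile is μ + z_p·σ. Here z_{0.18} = -0.9154, z_{0.74} = 0.6433.
So -16.3 = μ − 0.9154σ and 63.9 = μ + 0.6433σ.
Subtracting: σ = (63.9 − -16.3)/(0.6433 − (-0.9154)) = 51.45.
Then μ = -16.3 − (-0.9154)·51.45 = 30.80.
Precision τ = 1/σ² = 1/51.45² = 0.000378.

μ = 30.80, τ = 0.000378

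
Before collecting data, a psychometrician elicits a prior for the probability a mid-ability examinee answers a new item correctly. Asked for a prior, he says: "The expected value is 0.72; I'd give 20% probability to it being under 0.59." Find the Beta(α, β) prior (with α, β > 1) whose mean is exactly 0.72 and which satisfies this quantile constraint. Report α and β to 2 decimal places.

With mean 0.72 fixed, write α = 0.72s, β = 0.28s where s = α+β.
Need P(θ < 0.59) = 0.2 under Beta(0.72s, 0.28s). Normal approximation: (q−m)/√(m(1−m)/s) ≈ z_{0.2} = -0.842, so s ≈ 0.72·0.28·(-0.842)²/(0.59−0.72)² = 8.4.
At s = 8.4: P(θ<0.59) ≈ 0.191. Adjusting to match 0.2 gives s ≈ 7.65.
So α = 0.72·7.65 ≈ 5.50, β = 0.28·7.65 ≈ 2.14.

α ≈ 5.50, β ≈ 2.14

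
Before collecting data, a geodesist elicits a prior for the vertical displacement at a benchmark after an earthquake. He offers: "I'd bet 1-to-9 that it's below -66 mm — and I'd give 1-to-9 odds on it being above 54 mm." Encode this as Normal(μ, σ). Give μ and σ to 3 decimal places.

The p-quantile of Normal(μ,σ) is μ + z_p·σ, with z_{0.1} = -1.282 and z_{0.9} = 1.282.
Eliminate σ: μ = (z₂·x₁ − z₁·x₂)/(z₂ − z₁) = (1.282·-66 − (-1.282)·54)/2.563 = -6.000.
Then σ = (x₂ − x₁)/(z₂ − z₁) = (54 − -66)/2.563 = 46.818.

μ = -6.000, σ = 46.818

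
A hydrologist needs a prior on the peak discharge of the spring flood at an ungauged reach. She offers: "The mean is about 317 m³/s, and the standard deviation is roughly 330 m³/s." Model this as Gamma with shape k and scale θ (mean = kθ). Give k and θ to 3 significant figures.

k ≈ 0.923, θ ≈ 344

For Gamma(k, scale θ): mean = kθ, variance = kθ², so CV = 1/√k.
CV = SD/mean = 330/317 = 1.041, hence k = 1/CV² = 0.923.
Then θ = mean/k = 317/0.923 = 344.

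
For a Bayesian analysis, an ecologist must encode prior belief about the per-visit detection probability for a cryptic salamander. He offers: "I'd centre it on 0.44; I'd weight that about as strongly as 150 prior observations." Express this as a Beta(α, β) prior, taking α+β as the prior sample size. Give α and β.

α = 66, β = 84

Under the effective-sample-size interpretation, Beta(α, β) has prior mean α/(α+β) and prior sample size α+β.
So α+β = 150 and α/(α+β) = 0.44, giving α = 0.44·150 = 66 and β = 150 − 66 = 84.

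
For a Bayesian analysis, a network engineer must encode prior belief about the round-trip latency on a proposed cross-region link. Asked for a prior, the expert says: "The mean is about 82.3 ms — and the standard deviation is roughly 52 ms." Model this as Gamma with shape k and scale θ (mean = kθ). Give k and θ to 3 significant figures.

For Gamma(k, scale θ): mean = kθ, variance = kθ², so CV = 1/√k.
CV = SD/mean = 52/82.3 = 0.6318, hence k = 1/CV² = 2.5.
Then θ = mean/k = 82.3/2.5 = 32.9.

k ≈ 2.5, θ ≈ 32.9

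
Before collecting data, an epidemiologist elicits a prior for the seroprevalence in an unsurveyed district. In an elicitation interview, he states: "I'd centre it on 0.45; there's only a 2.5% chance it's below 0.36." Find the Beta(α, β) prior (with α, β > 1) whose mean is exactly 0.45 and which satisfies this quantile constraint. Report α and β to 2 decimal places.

With mean 0.45 fixed, write α = 0.45s, β = 0.55s where s = α+β.
Need P(θ < 0.36) = 0.025 under Beta(0.45s, 0.55s). Normal approximation: (q−m)/√(m(1−m)/s) ≈ z_{0.025} = -1.96, so s ≈ 0.45·0.55·(-1.96)²/(0.36−0.45)² = 117.4.
At s = 117.4: P(θ<0.36) ≈ 0.023. Adjusting to match 0.025 gives s ≈ 113.79.
So α = 0.45·113.79 ≈ 51.21, β = 0.55·113.79 ≈ 62.59.

α ≈ 51.21, β ≈ 62.59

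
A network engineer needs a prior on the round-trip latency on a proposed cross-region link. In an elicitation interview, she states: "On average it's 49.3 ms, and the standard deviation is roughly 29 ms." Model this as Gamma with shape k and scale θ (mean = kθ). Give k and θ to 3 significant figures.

For Gamma(k, scale θ): mean = kθ, variance = kθ², so CV = 1/√k.
CV = SD/mean = 29/49.3 = 0.5882, hence k = 1/CV² = 2.89.
Then θ = mean/k = 49.3/2.89 = 17.1.

k ≈ 2.89, θ ≈ 17.1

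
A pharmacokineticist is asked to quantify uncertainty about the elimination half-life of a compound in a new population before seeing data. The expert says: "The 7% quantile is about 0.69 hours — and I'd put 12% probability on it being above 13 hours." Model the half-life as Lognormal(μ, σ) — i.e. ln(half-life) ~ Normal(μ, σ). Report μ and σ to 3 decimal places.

μ ≈ 1.264, σ ≈ 1.108

If T ~ Lognormal(μ,σ) then ln T ~ Normal(μ,σ), so the p-quantile of ln T is μ + z_p·σ.
ln(0.69) = -0.3711 and ln(13) = 2.565; z_{0.07} = -1.476, z_{0.88} = 1.175.
σ = (2.565 − -0.3711)/(1.175 − (-1.476)) = 1.108.
μ = -0.3711 − (-1.476)·1.108 = 1.264.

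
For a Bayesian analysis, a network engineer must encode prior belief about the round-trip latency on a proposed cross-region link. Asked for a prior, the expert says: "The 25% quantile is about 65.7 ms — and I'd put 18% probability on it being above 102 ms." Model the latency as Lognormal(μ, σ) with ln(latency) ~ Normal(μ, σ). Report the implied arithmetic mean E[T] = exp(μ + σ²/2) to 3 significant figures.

E[T] ≈ 82.3 ms

If T ~ Lognormal(μ,σ) then ln T ~ Normal(μ,σ), so the p-quantile of ln T is μ + z_p·σ.
ln(65.7) = 4.185 and ln(102) = 4.625; z_{0.25} = -0.6745, z_{0.82} = 0.9154.
σ = (4.625 − 4.185)/(0.9154 − (-0.6745)) = 0.277.
μ = 4.185 − (-0.6745)·0.277 = 4.372.
E[T] = exp(μ + σ²/2) = exp(4.372 + 0.0383) = 82.3 ms.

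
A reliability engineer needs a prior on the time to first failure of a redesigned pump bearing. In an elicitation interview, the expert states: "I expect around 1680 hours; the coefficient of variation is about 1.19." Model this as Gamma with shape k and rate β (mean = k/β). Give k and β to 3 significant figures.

k ≈ 0.706, β ≈ 0.00042

For Gamma(k, rate β): mean = k/β, variance = k/β², so CV = 1/√k.
CV = 1.19, hence k = 1/CV² = 0.706.
Then β = k/mean = 0.706/1680 = 0.00042.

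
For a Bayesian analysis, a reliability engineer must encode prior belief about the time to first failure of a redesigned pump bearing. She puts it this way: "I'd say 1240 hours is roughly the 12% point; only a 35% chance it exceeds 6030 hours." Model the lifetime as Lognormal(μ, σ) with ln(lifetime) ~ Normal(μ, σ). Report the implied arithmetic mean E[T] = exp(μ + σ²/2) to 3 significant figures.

If T ~ Lognormal(μ,σ) then ln T ~ Normal(μ,σ), so the p-quantile of ln T is μ + z_p·σ.
ln(1240) = 7.123 and ln(6030) = 8.705; z_{0.12} = -1.175, z_{0.65} = 0.3853.
σ = (8.705 − 7.123)/(0.3853 − (-1.175)) = 1.014.
μ = 7.123 − (-1.175)·1.014 = 8.314.
E[T] = exp(μ + σ²/2) = exp(8.314 + 0.5138) = 6820 hours.

E[T] ≈ 6820 hours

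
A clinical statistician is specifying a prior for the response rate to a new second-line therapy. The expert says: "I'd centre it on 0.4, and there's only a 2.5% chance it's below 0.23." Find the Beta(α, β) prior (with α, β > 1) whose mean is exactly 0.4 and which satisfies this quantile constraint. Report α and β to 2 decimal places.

With mean 0.4 fixed, write α = 0.4s, β = 0.6s where s = α+β.
Need P(θ < 0.23) = 0.025 under Beta(0.4s, 0.6s). Normal approximation: (q−m)/√(m(1−m)/s) ≈ z_{0.025} = -1.96, so s ≈ 0.4·0.6·(-1.96)²/(0.23−0.4)² = 31.9.
At s = 31.9: P(θ<0.23) ≈ 0.018. Adjusting to match 0.025 gives s ≈ 28.00.
So α = 0.4·28.00 ≈ 11.20, β = 0.6·28.00 ≈ 16.80.

α ≈ 11.20, β ≈ 16.80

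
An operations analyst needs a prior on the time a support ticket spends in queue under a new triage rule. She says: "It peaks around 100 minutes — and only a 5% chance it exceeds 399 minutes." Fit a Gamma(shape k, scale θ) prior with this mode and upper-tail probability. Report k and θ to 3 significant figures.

k ≈ 2.31, θ ≈ 76.1

Gamma(k,θ) with k>1 has mode (k−1)θ, so θ = 100/(k−1).
Need P(X < 399) = 0.95 with θ tied to k this way. Start at k = 2, θ = 100: P(X<399) ≈ 0.908.
Too low — raise k to concentrate. Iterating converges to k ≈ 2.31.
Then θ = 100/(2.31−1) ≈ 76.1.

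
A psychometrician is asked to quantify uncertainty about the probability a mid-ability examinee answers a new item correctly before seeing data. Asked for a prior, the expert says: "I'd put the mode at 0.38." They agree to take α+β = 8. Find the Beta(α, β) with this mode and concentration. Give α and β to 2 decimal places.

For α,β > 1 the Beta mode is (α−1)/(α+β−2). With α+β = 8, the mode is (α−1)/6.
Set (α−1)/6 = 0.38 → α = 1 + 0.38·6 = 3.28.
β = 8 − α = 4.72.

α = 3.28, β = 4.72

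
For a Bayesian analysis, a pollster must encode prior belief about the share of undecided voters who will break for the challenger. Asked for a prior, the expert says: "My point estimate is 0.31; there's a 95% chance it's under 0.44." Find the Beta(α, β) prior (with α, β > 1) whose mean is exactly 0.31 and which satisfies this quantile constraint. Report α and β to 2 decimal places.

α ≈ 11.34, β ≈ 25.25

With mean 0.31 fixed, write α = 0.31s, β = 0.69s where s = α+β.
Need P(θ < 0.44) = 0.95 under Beta(0.31s, 0.69s). Normal approximation: (q−m)/√(m(1−m)/s) ≈ z_{0.95} = 1.64, so s ≈ 0.31·0.69·(1.64)²/(0.44−0.31)² = 34.2.
At s = 34.2: P(θ<0.44) ≈ 0.944. Adjusting to match 0.95 gives s ≈ 36.59.
So α = 0.31·36.59 ≈ 11.34, β = 0.69·36.59 ≈ 25.25.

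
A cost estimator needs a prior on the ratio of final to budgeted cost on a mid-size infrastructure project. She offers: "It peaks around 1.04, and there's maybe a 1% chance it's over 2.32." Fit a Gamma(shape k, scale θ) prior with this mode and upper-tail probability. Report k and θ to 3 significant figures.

k ≈ 8.47, θ ≈ 0.139

Gamma(k,θ) with k>1 has mode (k−1)θ, so θ = 1.04/(k−1).
Need P(X < 2.32) = 0.99 with θ tied to k this way. Start at k = 2, θ = 1.04: P(X<2.32) ≈ 0.653.
Too low — raise k to concentrate. Iterating converges to k ≈ 8.47.
Then θ = 1.04/(8.47−1) ≈ 0.139.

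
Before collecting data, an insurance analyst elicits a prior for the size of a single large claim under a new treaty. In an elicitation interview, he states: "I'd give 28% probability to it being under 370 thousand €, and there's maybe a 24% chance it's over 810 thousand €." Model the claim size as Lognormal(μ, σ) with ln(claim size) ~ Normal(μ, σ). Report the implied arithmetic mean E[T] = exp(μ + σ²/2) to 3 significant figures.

If T ~ Lognormal(μ,σ) then ln T ~ Normal(μ,σ), so the p-quantile of ln T is μ + z_p·σ.
ln(370) = 5.914 and ln(810) = 6.697; z_{0.28} = -0.5828, z_{0.76} = 0.7063.
σ = (6.697 − 5.914)/(0.7063 − (-0.5828)) = 0.608.
μ = 5.914 − (-0.5828)·0.608 = 6.268.
E[T] = exp(μ + σ²/2) = exp(6.268 + 0.1847) = 634 thousand €.

E[T] ≈ 634 thousand €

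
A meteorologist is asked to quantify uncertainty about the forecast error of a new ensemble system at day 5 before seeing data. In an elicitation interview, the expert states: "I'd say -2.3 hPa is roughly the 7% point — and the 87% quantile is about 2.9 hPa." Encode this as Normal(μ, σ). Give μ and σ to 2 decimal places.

The p-quantile of Normal(μ,σ) is μ + z_p·σ, with z_{0.07} = -1.476 and z_{0.87} = 1.126.
Eliminate σ: μ = (z₂·x₁ − z₁·x₂)/(z₂ − z₁) = (1.126·-2.3 − (-1.476)·2.9)/2.602 = 0.65.
Then σ = (x₂ − x₁)/(z₂ − z₁) = (2.9 − -2.3)/2.602 = 2.00.

μ = 0.65, σ = 2.00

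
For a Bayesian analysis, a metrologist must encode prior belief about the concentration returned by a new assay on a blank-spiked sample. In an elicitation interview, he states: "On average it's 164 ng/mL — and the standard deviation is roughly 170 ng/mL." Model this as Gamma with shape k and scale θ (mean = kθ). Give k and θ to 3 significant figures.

For Gamma(k, scale θ): mean = kθ, variance = kθ², so CV = 1/√k.
CV = SD/mean = 170/164 = 1.037, hence k = 1/CV² = 0.931.
Then θ = mean/k = 164/0.931 = 176.

k ≈ 0.931, θ ≈ 176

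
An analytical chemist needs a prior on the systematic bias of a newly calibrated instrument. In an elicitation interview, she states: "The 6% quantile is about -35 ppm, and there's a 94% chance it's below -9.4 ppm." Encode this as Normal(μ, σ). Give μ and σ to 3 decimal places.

For Normal(μ,σ), the p-quantile is μ + z_p·σ. Here z_{0.06} = -1.555, z_{0.94} = 1.555.
So -35 = μ − 1.555σ and -9.4 = μ + 1.555σ.
Subtracting: σ = (-9.4 − -35)/(1.555 − (-1.555)) = 8.233.
Then μ = -35 − (-1.555)·8.233 = -22.200.

μ = -22.200, σ = 8.233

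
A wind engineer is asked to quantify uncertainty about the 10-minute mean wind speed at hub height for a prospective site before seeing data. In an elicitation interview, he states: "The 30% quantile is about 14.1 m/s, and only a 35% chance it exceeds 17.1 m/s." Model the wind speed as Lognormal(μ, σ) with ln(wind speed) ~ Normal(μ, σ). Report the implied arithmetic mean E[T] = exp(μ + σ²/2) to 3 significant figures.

E[T] ≈ 16.1 m/s

If T ~ Lognormal(μ,σ) then ln T ~ Normal(μ,σ), so the p-quantile of ln T is μ + z_p·σ.
ln(14.1) = 2.646 and ln(17.1) = 2.839; z_{0.3} = -0.5244, z_{0.65} = 0.3853.
σ = (2.839 − 2.646)/(0.3853 − (-0.5244)) = 0.212.
μ = 2.646 − (-0.5244)·0.212 = 2.757.
E[T] = exp(μ + σ²/2) = exp(2.757 + 0.0225) = 16.1 m/s.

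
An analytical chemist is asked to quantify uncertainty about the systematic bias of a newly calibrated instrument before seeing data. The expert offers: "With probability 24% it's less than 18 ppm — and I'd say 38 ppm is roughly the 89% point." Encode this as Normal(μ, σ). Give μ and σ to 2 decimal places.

The p-quantile of Normal(μ,σ) is μ + z_p·σ, with z_{0.24} = -0.7063 and z_{0.89} = 1.227.
Eliminate σ: μ = (z₂·x₁ − z₁·x₂)/(z₂ − z₁) = (1.227·18 − (-0.7063)·38)/1.933 = 25.31.
Then σ = (x₂ − x₁)/(z₂ − z₁) = (38 − 18)/1.933 = 10.35.

μ = 25.31, σ = 10.35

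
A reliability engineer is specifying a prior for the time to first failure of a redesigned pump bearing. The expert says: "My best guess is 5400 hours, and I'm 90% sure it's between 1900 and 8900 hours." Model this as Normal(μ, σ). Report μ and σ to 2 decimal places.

A symmetric 90% interval runs μ ± z·σ with z = 1.645.
Half-width = 3500, so σ = 3500/1.645 = 2127.85.
μ is the stated best guess, 5400.00.

μ = 5400.00, σ = 2127.85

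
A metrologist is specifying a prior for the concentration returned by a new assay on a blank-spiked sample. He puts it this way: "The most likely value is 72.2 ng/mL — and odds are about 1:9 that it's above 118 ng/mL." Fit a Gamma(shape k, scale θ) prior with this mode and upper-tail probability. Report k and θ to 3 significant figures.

k ≈ 8.81, θ ≈ 9.25

Gamma(k,θ) with k>1 has mode (k−1)θ, so θ = 72.2/(k−1).
Need P(X < 118) = 0.9 with θ tied to k this way. Start at k = 2, θ = 72.2: P(X<118) ≈ 0.486.
Too low — raise k to concentrate. Iterating converges to k ≈ 8.81.
Then θ = 72.2/(8.81−1) ≈ 9.25.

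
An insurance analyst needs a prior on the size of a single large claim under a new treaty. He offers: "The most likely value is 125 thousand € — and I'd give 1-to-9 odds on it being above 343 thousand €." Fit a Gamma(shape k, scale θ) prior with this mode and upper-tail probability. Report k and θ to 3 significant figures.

k ≈ 2.88, θ ≈ 66.6

Gamma(k,θ) with k>1 has mode (k−1)θ, so θ = 125/(k−1).
Need P(X < 343) = 0.9 with θ tied to k this way. Start at k = 2, θ = 125: P(X<343) ≈ 0.759.
Too low — raise k to concentrate. Iterating converges to k ≈ 2.88.
Then θ = 125/(2.88−1) ≈ 66.6.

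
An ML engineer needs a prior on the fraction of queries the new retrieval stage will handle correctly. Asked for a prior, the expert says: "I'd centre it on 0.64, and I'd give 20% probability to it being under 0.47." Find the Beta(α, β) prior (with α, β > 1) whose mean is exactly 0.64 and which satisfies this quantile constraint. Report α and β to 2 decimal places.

With mean 0.64 fixed, write α = 0.64s, β = 0.36s where s = α+β.
Need P(θ < 0.47) = 0.2 under Beta(0.64s, 0.36s). Normal approximation: (q−m)/√(m(1−m)/s) ≈ z_{0.2} = -0.842, so s ≈ 0.64·0.36·(-0.842)²/(0.47−0.64)² = 5.6.
At s = 5.6: P(θ<0.47) ≈ 0.195. Adjusting to match 0.2 gives s ≈ 5.39.
So α = 0.64·5.39 ≈ 3.45, β = 0.36·5.39 ≈ 1.94.

α ≈ 3.45, β ≈ 1.94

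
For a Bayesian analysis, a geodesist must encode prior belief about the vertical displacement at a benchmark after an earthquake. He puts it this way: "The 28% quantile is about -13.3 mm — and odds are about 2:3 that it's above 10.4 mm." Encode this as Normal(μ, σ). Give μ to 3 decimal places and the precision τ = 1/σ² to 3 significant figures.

For Normal(μ,σ), the p-quantile is μ + z_p·σ. Here z_{0.28} = -0.5828, z_{0.6} = 0.2533.
So -13.3 = μ − 0.5828σ and 10.4 = μ + 0.2533σ.
Subtracting: σ = (10.4 − -13.3)/(0.2533 − (-0.5828)) = 28.343.
Then μ = -13.3 − (-0.5828)·28.343 = 3.219.
Precision τ = 1/σ² = 1/28.34² = 0.00124.

μ = 3.219, τ = 0.00124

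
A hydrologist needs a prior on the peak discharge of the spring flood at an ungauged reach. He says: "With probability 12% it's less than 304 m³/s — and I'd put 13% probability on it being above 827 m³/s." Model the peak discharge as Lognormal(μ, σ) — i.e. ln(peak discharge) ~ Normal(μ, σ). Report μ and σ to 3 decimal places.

μ ≈ 6.228, σ ≈ 0.435

If T ~ Lognormal(μ,σ) then ln T ~ Normal(μ,σ), so the p-quantile of ln T is μ + z_p·σ.
ln(304) = 5.717 and ln(827) = 6.718; z_{0.12} = -1.175, z_{0.87} = 1.126.
σ = (6.718 − 5.717)/(1.126 − (-1.175)) = 0.435.
μ = 5.717 − (-1.175)·0.435 = 6.228.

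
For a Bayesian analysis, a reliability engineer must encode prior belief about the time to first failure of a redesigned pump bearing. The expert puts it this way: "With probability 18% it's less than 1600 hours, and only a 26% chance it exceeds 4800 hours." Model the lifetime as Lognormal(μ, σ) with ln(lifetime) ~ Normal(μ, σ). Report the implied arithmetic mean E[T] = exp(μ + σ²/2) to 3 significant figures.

E[T] ≈ 3910 hours

If T ~ Lognormal(μ,σ) then ln T ~ Normal(μ,σ), so the p-quantile of ln T is μ + z_p·σ.
ln(1600) = 7.378 and ln(4800) = 8.476; z_{0.18} = -0.9154, z_{0.74} = 0.6433.
σ = (8.476 − 7.378)/(0.6433 − (-0.9154)) = 0.705.
μ = 7.378 − (-0.9154)·0.705 = 8.023.
E[T] = exp(μ + σ²/2) = exp(8.023 + 0.2484) = 3910 hours.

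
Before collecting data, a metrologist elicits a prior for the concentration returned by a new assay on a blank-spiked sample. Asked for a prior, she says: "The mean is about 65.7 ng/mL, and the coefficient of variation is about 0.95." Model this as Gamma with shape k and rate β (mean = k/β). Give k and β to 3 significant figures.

For Gamma(k, rate β): mean = k/β, variance = k/β², so CV = 1/√k.
CV = 0.95, hence k = 1/CV² = 1.11.
Then β = k/mean = 1.11/65.7 = 0.0169.

k ≈ 1.11, β ≈ 0.0169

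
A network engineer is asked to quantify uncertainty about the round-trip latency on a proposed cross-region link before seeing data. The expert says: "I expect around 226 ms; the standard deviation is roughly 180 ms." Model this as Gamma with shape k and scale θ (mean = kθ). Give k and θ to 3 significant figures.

k ≈ 1.58, θ ≈ 143

For Gamma(k, scale θ): mean = kθ, variance = kθ², so CV = 1/√k.
CV = SD/mean = 180/226 = 0.7965, hence k = 1/CV² = 1.58.
Then θ = mean/k = 226/1.58 = 143.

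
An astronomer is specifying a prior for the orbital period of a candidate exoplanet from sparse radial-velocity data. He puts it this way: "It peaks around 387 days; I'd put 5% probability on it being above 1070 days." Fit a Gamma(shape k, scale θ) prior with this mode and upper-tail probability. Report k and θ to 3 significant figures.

Gamma(k,θ) with k>1 has mode (k−1)θ, so θ = 387/(k−1).
Need P(X < 1070) = 0.95 with θ tied to k this way. Start at k = 2, θ = 387: P(X<1070) ≈ 0.763.
Too low — raise k to concentrate. Iterating converges to k ≈ 3.59.
Then θ = 387/(3.59−1) ≈ 149.

k ≈ 3.59, θ ≈ 149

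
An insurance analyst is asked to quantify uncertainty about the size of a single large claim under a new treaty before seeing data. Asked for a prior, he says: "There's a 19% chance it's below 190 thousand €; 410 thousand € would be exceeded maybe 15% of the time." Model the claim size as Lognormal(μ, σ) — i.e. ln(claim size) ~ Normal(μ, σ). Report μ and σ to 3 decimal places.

μ ≈ 5.600, σ ≈ 0.402

If T ~ Lognormal(μ,σ) then ln T ~ Normal(μ,σ), so the p-quantile of ln T is μ + z_p·σ.
ln(190) = 5.247 and ln(410) = 6.016; z_{0.19} = -0.8779, z_{0.85} = 1.036.
σ = (6.016 − 5.247)/(1.036 − (-0.8779)) = 0.402.
μ = 5.247 − (-0.8779)·0.402 = 5.600.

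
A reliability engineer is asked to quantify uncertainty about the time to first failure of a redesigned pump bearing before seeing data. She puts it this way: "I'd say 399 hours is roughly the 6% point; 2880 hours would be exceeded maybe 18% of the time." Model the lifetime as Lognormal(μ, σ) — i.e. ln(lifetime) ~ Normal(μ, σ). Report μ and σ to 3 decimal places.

μ ≈ 7.233, σ ≈ 0.800

If T ~ Lognormal(μ,σ) then ln T ~ Normal(μ,σ), so the p-quantile of ln T is μ + z_p·σ.
ln(399) = 5.989 and ln(2880) = 7.966; z_{0.06} = -1.555, z_{0.82} = 0.9154.
σ = (7.966 − 5.989)/(0.9154 − (-1.555)) = 0.800.
μ = 5.989 − (-1.555)·0.800 = 7.233.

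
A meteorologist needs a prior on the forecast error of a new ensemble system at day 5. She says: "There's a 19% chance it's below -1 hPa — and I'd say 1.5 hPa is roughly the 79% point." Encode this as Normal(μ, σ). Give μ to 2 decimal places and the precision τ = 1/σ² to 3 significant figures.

The p-quantile of Normal(μ,σ) is μ + z_p·σ, with z_{0.19} = -0.8779 and z_{0.79} = 0.8064.
Eliminate σ: μ = (z₂·x₁ − z₁·x₂)/(z₂ − z₁) = (0.8064·-1 − (-0.8779)·1.5)/1.684 = 0.30.
Then σ = (x₂ − x₁)/(z₂ − z₁) = (1.5 − -1)/1.684 = 1.48.
Precision τ = 1/σ² = 1/1.484² = 0.454.

μ = 0.30, τ = 0.454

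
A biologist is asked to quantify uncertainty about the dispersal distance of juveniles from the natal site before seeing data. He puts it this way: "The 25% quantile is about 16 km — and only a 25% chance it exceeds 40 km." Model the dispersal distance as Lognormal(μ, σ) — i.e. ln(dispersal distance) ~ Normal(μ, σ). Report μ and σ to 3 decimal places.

If T ~ Lognormal(μ,σ) then ln T ~ Normal(μ,σ), so the p-quantile of ln T is μ + z_p·σ.
ln(16) = 2.773 and ln(40) = 3.689; z_{0.25} = -0.6745, z_{0.75} = 0.6745.
σ = (3.689 − 2.773)/(0.6745 − (-0.6745)) = 0.679.
μ = 2.773 − (-0.6745)·0.679 = 3.231.

μ ≈ 3.231, σ ≈ 0.679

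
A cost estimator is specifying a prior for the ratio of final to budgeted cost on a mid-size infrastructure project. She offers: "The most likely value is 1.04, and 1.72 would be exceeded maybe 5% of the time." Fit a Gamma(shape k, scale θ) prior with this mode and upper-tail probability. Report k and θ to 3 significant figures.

Gamma(k,θ) with k>1 has mode (k−1)θ, so θ = 1.04/(k−1).
Need P(X < 1.72) = 0.95 with θ tied to k this way. Start at k = 2, θ = 1.04: P(X<1.72) ≈ 0.492.
Too low — raise k to concentrate. Iterating converges to k ≈ 12.
Then θ = 1.04/(12−1) ≈ 0.0942.

k ≈ 12, θ ≈ 0.0942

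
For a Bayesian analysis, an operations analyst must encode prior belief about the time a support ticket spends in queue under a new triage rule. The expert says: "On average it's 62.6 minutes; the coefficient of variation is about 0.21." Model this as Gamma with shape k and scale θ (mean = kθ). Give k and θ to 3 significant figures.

k ≈ 22.7, θ ≈ 2.76

For Gamma(k, scale θ): mean = kθ, variance = kθ², so CV = 1/√k.
CV = 0.21, hence k = 1/CV² = 22.7.
Then θ = mean/k = 62.6/22.7 = 2.76.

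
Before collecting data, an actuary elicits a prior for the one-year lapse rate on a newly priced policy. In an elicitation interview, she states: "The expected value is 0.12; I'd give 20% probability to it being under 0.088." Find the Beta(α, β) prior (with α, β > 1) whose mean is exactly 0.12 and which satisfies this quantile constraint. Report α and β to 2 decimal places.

α ≈ 9.09, β ≈ 66.66

With mean 0.12 fixed, write α = 0.12s, β = 0.88s where s = α+β.
Need P(θ < 0.088) = 0.2 under Beta(0.12s, 0.88s). Normal approximation: (q−m)/√(m(1−m)/s) ≈ z_{0.2} = -0.842, so s ≈ 0.12·0.88·(-0.842)²/(0.088−0.12)² = 73.0.
At s = 73.0: P(θ<0.088) ≈ 0.205. Adjusting to match 0.2 gives s ≈ 75.76.
So α = 0.12·75.76 ≈ 9.09, β = 0.88·75.76 ≈ 66.66.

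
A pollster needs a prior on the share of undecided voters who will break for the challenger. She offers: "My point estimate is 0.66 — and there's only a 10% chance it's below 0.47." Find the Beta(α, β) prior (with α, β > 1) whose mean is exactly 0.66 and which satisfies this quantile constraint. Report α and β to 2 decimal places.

α ≈ 6.96, β ≈ 3.58

With mean 0.66 fixed, write α = 0.66s, β = 0.34s where s = α+β.
Need P(θ < 0.47) = 0.1 under Beta(0.66s, 0.34s). Normal approximation: (q−m)/√(m(1−m)/s) ≈ z_{0.1} = -1.28, so s ≈ 0.66·0.34·(-1.28)²/(0.47−0.66)² = 10.2.
At s = 10.2: P(θ<0.47) ≈ 0.103. Adjusting to match 0.1 gives s ≈ 10.54.
So α = 0.66·10.54 ≈ 6.96, β = 0.34·10.54 ≈ 3.58.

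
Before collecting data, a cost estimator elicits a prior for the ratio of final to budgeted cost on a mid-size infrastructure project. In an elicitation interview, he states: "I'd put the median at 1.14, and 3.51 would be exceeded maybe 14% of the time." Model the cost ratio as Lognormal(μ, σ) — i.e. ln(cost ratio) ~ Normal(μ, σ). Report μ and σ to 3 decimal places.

μ ≈ 0.131, σ ≈ 1.041

If T ~ Lognormal(μ,σ) then ln T ~ Normal(μ,σ), so the p-quantile of ln T is μ + z_p·σ.
ln(1.14) = 0.131 and ln(3.51) = 1.256; z_{0.5} = 0, z_{0.86} = 1.08.
σ = (1.256 − 0.131)/(1.08 − (0)) = 1.041.
μ = 0.131 − (0)·1.041 = 0.131.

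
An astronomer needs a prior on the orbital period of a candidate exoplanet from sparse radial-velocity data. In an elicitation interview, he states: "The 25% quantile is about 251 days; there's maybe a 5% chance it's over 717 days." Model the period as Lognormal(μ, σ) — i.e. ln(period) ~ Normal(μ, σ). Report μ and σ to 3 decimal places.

If T ~ Lognormal(μ,σ) then ln T ~ Normal(μ,σ), so the p-quantile of ln T is μ + z_p·σ.
ln(251) = 5.525 and ln(717) = 6.575; z_{0.25} = -0.6745, z_{0.95} = 1.645.
σ = (6.575 − 5.525)/(1.645 − (-0.6745)) = 0.453.
μ = 5.525 − (-0.6745)·0.453 = 5.831.

μ ≈ 5.831, σ ≈ 0.453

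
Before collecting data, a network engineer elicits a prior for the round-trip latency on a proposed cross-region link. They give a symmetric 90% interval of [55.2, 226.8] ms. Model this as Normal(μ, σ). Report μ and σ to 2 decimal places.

μ = 141.00, σ = 52.16

A symmetric 90% interval runs μ ± z·σ with z = 1.645.
Half-width = 85.8, so σ = 85.8/1.645 = 52.16.
μ is the interval midpoint, 141.00.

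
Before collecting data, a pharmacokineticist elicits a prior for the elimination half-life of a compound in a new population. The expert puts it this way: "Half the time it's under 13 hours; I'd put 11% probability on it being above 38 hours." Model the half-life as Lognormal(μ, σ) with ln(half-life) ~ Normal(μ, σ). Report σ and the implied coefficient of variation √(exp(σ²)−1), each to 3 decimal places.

σ ≈ 0.875, CV ≈ 1.072

If T ~ Lognormal(μ,σ) then ln T ~ Normal(μ,σ), so the p-quantile of ln T is μ + z_p·σ.
ln(13) = 2.565 and ln(38) = 3.638; z_{0.5} = 0, z_{0.89} = 1.227.
σ = (3.638 − 2.565)/(1.227 − (0)) = 0.875.
μ = 2.565 − (0)·0.875 = 2.565.
CV = √(exp(σ²)−1) = √(exp(0.7648)−1) = 1.072.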